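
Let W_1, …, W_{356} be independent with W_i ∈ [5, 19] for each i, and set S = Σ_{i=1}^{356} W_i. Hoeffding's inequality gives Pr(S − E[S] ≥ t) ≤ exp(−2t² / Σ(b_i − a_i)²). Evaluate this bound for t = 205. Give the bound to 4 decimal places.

0.2998

Σ(b_i − a_i)² = 356·(14)² = 69776.
Exponent = 2·205²/69776 = 1.2046.
Bound = exp(−1.2046) = 0.29982.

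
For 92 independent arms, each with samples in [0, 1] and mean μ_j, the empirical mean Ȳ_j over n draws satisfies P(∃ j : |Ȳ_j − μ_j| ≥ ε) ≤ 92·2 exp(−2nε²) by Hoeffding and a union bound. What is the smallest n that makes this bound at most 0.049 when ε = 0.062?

Need 2·92·exp(−2nε²) ≤ 0.049, i.e. exp(−2nε²) ≤ 0.049/184.
So 2nε² ≥ ln(184/0.049) = 8.230871.
Hence n ≥ 8.230871/(2·0.062²) = 1070.613.
The smallest integer n is 1071.

1071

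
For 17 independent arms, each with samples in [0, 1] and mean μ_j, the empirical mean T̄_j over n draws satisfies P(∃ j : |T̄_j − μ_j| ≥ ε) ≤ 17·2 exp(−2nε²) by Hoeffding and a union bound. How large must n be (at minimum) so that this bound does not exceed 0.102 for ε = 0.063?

732

Need 2·17·exp(−2nε²) ≤ 0.102, i.e. exp(−2nε²) ≤ 0.102/34.
So 2nε² ≥ ln(34/0.102) = 5.809143.
Hence n ≥ 5.809143/(2·0.063²) = 731.814.
The smallest integer n is 732.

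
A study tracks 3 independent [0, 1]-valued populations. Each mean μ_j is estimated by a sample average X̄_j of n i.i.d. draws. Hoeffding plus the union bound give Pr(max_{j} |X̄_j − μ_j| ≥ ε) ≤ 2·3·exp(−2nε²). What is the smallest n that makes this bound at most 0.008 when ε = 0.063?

Need 2·3·exp(−2nε²) ≤ 0.008, i.e. exp(−2nε²) ≤ 0.008/6.
So 2nε² ≥ ln(6/0.008) = 6.620073.
Hence n ≥ 6.620073/(2·0.063²) = 833.972.
The smallest integer n is 834.

834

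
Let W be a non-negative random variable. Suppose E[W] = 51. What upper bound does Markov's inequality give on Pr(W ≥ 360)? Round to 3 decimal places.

Markov's inequality: for a non-negative random variable, Pr(W ≥ a) ≤ E[W]/a.
Here E[W] = 51 and a = 360, so the bound is 51/360 = 0.1417.

0.142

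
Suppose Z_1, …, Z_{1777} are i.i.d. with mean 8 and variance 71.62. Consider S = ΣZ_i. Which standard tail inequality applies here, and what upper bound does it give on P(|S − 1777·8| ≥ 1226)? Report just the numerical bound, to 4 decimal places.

0.0847

With mean and variance of each term known, Chebyshev's inequality bounds the deviation of the sum (or sample mean).
Var(S) = n·Var(Z_i) = 1777·71.62 = 127268.74.
Chebyshev: P(|S − 1777·8| ≥ 1226) ≤ Var(S)/1226² = 127268.74/1503076 = 0.0847.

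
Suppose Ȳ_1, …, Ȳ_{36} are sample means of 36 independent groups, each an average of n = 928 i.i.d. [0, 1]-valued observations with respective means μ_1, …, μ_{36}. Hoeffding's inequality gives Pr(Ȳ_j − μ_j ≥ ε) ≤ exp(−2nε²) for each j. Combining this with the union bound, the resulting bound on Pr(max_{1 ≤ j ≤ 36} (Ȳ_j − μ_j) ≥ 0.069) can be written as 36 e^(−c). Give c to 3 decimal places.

8.836

Union bound over the 36 events: Pr(max_{1 ≤ j ≤ 36} (Ȳ_j − μ_j) ≥ 0.069) ≤ 36·exp(−2nε²) = 36 exp(−2·928·0.069²).
So c = 2·928·0.069² = 8.8364.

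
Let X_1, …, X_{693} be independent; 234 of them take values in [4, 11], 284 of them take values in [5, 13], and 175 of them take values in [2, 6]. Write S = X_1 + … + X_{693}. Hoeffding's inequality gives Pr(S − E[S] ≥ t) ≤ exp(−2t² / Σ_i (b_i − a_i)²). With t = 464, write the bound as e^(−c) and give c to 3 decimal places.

13.273

Σ(b_i − a_i)² = 234·7² + 284·8² + 175·4² = 32442.
c = 2t² / 32442 = 2·464² / 32442 = 13.2727.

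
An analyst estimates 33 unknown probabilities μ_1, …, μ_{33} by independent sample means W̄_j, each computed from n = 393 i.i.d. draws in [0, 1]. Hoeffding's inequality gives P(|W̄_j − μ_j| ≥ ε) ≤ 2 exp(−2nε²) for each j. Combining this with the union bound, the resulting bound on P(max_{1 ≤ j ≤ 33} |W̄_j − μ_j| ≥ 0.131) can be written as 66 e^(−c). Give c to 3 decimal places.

Union bound over the 33 events: P(max_{1 ≤ j ≤ 33} |W̄_j − μ_j| ≥ 0.131) ≤ 33·2·exp(−2nε²) = 66 exp(−2·393·0.131²).
So c = 2·393·0.131² = 13.4885.

13.489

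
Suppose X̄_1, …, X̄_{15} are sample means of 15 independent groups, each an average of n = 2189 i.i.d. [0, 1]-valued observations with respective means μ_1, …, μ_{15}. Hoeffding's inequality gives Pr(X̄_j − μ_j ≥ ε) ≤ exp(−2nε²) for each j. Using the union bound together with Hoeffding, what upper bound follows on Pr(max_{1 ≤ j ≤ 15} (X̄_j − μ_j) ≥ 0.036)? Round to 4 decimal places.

Per-experiment Hoeffding bound: exp(−2·2189·0.036²) = exp(−5.67389) = 0.0034345.
Union bound over 15 events: 15·0.0034345 = 0.05152.

0.0515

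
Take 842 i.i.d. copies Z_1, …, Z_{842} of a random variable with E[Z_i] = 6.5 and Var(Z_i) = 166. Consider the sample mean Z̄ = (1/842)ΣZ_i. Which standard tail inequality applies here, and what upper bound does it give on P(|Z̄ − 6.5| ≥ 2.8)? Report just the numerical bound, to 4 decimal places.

With mean and variance of each term known, Chebyshev's inequality bounds the deviation of the sum (or sample mean).
Var(Z̄) = Var(Z_i)/n = 166/842 = 0.19715.
Chebyshev: P(|Z̄ − 6.5| ≥ 2.8) ≤ Var(Z̄)/(2.8)² = 166/(842·2.8²) = 0.0251.

0.0251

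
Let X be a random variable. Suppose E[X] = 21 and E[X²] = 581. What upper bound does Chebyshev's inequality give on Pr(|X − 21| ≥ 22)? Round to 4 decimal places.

Var(X) = E[X²] − (E[X])² = 581 − 441 = 140.
Chebyshev's inequality: Pr(|X − μ| ≥ t) ≤ Var(X)/t² = 140/484 = 0.2893.

0.2893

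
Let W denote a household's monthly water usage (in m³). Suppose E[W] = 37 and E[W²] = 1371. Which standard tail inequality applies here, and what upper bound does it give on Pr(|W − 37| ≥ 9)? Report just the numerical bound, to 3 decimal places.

0.025

The first two moments determine the variance, so Chebyshev's inequality is the sharpest standard bound available.
Var(W) = E[W²] − (E[W])² = 1371 − 1369 = 2.
Chebyshev's inequality: Pr(|W − μ| ≥ t) ≤ Var(W)/t² = 2/81 = 0.0247.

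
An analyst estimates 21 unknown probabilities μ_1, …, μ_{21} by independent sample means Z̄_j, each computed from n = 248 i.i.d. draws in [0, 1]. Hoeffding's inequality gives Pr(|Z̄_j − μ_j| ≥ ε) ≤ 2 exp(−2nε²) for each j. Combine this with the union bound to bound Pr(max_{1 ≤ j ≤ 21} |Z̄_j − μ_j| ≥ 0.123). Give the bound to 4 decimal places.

0.0231

Per-experiment Hoeffding bound: 2·exp(−2·248·0.123²) = 2·exp(−7.50398) = 0.0011018.
Union bound over 21 events: 21·0.0011018 = 0.02314.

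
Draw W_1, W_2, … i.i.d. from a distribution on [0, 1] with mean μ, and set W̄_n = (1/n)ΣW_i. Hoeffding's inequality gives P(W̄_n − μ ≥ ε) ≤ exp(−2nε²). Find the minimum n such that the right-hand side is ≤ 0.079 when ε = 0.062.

331

Require exp(−2nε²) ≤ 0.079, i.e. 2nε² ≥ ln(1/0.079) = 2.538307.
So n ≥ 2.538307 / (2·0.062²) = 330.165.
The smallest integer n is 331.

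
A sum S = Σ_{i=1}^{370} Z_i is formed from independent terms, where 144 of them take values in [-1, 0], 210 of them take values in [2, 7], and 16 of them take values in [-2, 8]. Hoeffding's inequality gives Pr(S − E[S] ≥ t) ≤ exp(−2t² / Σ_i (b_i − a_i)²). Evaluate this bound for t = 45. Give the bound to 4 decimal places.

0.5604

Σ(b_i − a_i)² = 144·1² + 210·5² + 16·10² = 6994.
Exponent = 2·45² / 6994 = 0.57907.
Bound = exp(−0.57907) = 0.56042.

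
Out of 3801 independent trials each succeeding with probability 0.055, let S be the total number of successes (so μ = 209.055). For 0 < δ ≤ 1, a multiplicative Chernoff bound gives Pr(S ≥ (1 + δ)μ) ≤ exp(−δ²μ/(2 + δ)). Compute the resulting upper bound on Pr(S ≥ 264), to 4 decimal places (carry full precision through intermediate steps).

0.0017

Write 264 = (1 + δ)μ, so δ = 264/209.055 − 1 = 0.2628256…
Then the exponent is δ²μ/(2 + δ) = (264 − μ)² / (μ·(2 + δ)) = 6.381822.
Bound = exp(−6.381822) = 0.00169.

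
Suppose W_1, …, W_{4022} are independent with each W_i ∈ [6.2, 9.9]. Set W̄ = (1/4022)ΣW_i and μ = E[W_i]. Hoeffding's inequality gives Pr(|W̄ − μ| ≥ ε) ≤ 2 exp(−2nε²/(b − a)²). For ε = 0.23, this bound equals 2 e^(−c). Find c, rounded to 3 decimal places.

c = 2nε²/(b − a)² = 2·4022·0.23² / 3.7² = 31.0831.

31.083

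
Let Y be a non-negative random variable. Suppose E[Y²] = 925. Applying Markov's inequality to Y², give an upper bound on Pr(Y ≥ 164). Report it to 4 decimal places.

Since Y ≥ 0, the event {Y ≥ 164} is the same as {Y² ≥ 26896}.
Markov's inequality applied to Y² gives Pr(Y² ≥ 26896) ≤ E[Y²]/26896 = 925/26896 = 0.0344.

0.0344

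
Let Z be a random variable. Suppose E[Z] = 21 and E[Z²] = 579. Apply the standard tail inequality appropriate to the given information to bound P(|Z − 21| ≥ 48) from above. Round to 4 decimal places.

The first two moments determine the variance, so Chebyshev's inequality is the sharpest standard bound available.
Var(Z) = E[Z²] − (E[Z])² = 579 − 441 = 138.
Chebyshev's inequality: P(|Z − μ| ≥ t) ≤ Var(Z)/t² = 138/2304 = 0.0599.

0.0599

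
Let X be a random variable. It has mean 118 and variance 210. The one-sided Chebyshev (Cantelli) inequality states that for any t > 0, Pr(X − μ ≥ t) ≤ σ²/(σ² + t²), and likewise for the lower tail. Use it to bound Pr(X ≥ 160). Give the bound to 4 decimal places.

0.1064

Here σ² = 210 and t = 42, so σ² + t² = 1974.
Cantelli's bound: 210/1974 = 0.1064.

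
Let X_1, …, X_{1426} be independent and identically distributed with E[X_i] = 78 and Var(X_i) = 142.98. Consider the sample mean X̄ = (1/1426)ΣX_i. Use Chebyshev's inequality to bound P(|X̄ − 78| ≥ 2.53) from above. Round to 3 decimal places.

Var(X̄) = Var(X_i)/n = 142.98/1426 = 0.10027.
Chebyshev: P(|X̄ − 78| ≥ 2.53) ≤ Var(X̄)/(2.53)² = 142.98/(1426·2.53²) = 0.0157.

0.016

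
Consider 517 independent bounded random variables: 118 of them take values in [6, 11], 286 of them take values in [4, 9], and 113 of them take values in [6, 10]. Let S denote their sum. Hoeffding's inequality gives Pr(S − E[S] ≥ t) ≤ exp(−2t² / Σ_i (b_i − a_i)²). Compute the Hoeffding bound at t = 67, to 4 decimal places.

0.4705

Σ(b_i − a_i)² = 118·5² + 286·5² + 113·4² = 11908.
Exponent = 2·67² / 11908 = 0.75395.
Bound = exp(−0.75395) = 0.47051.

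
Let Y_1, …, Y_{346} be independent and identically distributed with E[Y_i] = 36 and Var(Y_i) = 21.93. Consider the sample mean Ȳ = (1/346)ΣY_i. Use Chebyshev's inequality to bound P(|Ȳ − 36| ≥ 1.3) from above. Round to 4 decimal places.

0.0375

Var(Ȳ) = Var(Y_i)/n = 21.93/346 = 0.063382.
Chebyshev: P(|Ȳ − 36| ≥ 1.3) ≤ Var(Ȳ)/(1.3)² = 21.93/(346·1.3²) = 0.0375.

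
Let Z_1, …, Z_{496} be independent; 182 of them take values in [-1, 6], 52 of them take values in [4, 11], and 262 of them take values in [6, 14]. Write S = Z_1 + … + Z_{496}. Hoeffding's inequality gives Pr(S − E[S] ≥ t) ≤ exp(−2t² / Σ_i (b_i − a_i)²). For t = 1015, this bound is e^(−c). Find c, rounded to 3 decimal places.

Σ(b_i − a_i)² = 182·7² + 52·7² + 262·8² = 28234.
c = 2t² / 28234 = 2·1015² / 28234 = 72.9776.

72.978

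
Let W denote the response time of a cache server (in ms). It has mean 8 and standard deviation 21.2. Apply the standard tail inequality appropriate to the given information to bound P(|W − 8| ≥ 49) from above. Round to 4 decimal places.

Mean and variance are known, so Chebyshev's inequality applies.
Chebyshev: P(|W − μ| ≥ t) ≤ Var(W)/t².
Var(W) = σ² = 21.2² = 449.44.
Bound = 449.44 / 2401 = 0.1872.

0.1872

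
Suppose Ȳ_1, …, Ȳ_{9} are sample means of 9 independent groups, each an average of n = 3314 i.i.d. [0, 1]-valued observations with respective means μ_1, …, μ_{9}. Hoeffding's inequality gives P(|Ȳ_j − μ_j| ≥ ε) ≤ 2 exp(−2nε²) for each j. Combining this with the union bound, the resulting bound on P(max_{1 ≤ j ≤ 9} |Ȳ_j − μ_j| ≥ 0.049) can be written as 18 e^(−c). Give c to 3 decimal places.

15.914

Union bound over the 9 events: P(max_{1 ≤ j ≤ 9} |Ȳ_j − μ_j| ≥ 0.049) ≤ 9·2·exp(−2nε²) = 18 exp(−2·3314·0.049²).
So c = 2·3314·0.049² = 15.9138.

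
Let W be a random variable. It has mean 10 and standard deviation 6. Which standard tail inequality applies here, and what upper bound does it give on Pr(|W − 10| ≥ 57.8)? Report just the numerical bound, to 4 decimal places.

Mean and variance are known, so Chebyshev's inequality applies.
Chebyshev: Pr(|W − μ| ≥ t) ≤ Var(W)/t².
Var(W) = σ² = 6² = 36.
Bound = 36 / 3340.84 = 0.0108.

0.0108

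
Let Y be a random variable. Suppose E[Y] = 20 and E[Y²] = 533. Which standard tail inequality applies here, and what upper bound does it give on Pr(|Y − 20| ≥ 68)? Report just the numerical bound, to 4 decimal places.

The first two moments determine the variance, so Chebyshev's inequality is the sharpest standard bound available.
Var(Y) = E[Y²] − (E[Y])² = 533 − 400 = 133.
Chebyshev's inequality: Pr(|Y − μ| ≥ t) ≤ Var(Y)/t² = 133/4624 = 0.0288.

0.0288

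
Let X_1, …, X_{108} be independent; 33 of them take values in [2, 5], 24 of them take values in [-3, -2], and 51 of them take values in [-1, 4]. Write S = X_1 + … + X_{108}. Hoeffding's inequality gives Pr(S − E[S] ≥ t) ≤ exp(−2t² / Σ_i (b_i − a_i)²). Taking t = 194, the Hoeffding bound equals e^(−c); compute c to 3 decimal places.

Σ(b_i − a_i)² = 33·3² + 24·1² + 51·5² = 1596.
c = 2t² / 1596 = 2·194² / 1596 = 47.1629.

47.163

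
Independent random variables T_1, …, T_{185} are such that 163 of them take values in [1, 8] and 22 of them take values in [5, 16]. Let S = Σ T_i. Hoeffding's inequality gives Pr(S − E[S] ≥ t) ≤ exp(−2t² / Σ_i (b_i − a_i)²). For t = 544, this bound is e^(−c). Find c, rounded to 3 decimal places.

Σ(b_i − a_i)² = 163·7² + 22·11² = 10649.
c = 2t² / 10649 = 2·544² / 10649 = 55.5801.

55.580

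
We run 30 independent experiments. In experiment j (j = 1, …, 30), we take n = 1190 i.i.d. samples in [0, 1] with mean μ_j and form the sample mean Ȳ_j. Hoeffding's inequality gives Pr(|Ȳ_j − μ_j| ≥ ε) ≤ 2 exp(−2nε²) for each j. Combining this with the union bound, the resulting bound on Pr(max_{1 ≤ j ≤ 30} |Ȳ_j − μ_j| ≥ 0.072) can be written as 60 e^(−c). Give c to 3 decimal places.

Union bound over the 30 events: Pr(max_{1 ≤ j ≤ 30} |Ȳ_j − μ_j| ≥ 0.072) ≤ 30·2·exp(−2nε²) = 60 exp(−2·1190·0.072²).
So c = 2·1190·0.072² = 12.3379.

12.338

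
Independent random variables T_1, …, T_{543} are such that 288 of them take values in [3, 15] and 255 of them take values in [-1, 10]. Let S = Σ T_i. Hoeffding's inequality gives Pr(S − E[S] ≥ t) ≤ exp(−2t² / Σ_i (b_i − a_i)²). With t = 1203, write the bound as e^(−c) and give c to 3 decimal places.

40.018

Σ(b_i − a_i)² = 288·12² + 255·11² = 72327.
c = 2t² / 72327 = 2·1203² / 72327 = 40.0185.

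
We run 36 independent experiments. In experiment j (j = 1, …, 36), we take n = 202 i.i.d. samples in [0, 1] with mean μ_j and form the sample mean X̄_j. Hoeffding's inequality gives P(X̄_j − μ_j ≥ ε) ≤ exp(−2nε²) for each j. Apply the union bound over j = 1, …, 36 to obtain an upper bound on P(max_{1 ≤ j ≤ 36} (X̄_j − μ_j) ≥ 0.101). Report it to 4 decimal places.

Per-experiment Hoeffding bound: exp(−2·202·0.101²) = exp(−4.12120) = 0.016225.
Union bound over 36 events: 36·0.016225 = 0.58410.

0.5841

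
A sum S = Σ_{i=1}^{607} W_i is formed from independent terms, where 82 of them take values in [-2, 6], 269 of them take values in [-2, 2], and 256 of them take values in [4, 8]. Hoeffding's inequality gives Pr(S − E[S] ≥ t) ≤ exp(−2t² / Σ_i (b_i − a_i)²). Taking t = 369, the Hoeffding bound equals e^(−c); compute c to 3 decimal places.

Σ(b_i − a_i)² = 82·8² + 269·4² + 256·4² = 13648.
c = 2t² / 13648 = 2·369² / 13648 = 19.9533.

19.953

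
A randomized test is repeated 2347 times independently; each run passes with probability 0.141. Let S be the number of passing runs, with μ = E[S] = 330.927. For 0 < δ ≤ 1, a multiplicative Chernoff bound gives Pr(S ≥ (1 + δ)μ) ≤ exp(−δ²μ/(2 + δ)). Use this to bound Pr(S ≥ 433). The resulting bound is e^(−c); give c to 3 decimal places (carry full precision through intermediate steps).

13.639

Write 433 = (1 + δ)μ, so δ = 433/330.927 − 1 = 0.3084457…
Then the exponent is δ²μ/(2 + δ) = (433 − μ)² / (μ·(2 + δ)) = 13.638603.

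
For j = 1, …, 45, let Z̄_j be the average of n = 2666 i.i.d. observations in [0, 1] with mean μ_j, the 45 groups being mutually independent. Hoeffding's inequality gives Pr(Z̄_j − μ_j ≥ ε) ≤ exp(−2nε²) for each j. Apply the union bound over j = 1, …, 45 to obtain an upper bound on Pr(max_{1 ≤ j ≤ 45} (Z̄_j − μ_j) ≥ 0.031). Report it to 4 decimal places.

0.2678

Per-experiment Hoeffding bound: exp(−2·2666·0.031²) = exp(−5.12405) = 0.0059519.
Union bound over 45 events: 45·0.0059519 = 0.26783.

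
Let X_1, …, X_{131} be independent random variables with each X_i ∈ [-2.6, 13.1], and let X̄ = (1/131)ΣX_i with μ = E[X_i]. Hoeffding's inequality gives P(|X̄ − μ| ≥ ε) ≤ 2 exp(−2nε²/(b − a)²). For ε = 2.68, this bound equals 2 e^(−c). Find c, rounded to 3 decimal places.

7.634

c = 2nε²/(b − a)² = 2·131·2.68² / 15.7² = 7.6343.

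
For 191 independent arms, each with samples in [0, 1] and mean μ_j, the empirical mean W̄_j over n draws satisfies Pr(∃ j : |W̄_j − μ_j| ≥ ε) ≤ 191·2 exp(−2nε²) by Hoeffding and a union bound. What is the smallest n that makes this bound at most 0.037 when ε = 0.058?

1374

Need 2·191·exp(−2nε²) ≤ 0.037, i.e. exp(−2nε²) ≤ 0.037/382.
So 2nε² ≥ ln(382/0.037) = 9.242258.
Hence n ≥ 9.242258/(2·0.058²) = 1373.701.
The smallest integer n is 1374.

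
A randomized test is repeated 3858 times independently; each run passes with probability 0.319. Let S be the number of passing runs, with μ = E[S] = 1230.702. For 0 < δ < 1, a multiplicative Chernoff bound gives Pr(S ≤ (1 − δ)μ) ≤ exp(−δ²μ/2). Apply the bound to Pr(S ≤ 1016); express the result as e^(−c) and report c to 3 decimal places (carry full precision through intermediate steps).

18.728

Write 1016 = (1 − δ)μ, so δ = 1 − 1016/1230.702 = 0.1744549…
Then the exponent is δ²μ/2 = (μ − 1016)²/(2μ) = 18.727908.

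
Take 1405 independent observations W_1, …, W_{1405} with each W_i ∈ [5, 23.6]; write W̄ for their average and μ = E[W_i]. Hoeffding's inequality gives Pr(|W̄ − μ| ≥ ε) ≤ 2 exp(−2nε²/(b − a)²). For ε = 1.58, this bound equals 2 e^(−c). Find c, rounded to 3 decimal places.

20.277

c = 2nε²/(b − a)² = 2·1405·1.58² / 18.6² = 20.2766.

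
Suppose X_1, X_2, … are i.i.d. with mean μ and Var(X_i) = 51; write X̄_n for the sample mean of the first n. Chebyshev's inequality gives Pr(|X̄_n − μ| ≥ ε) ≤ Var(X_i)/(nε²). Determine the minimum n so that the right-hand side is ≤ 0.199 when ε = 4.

17

Require 51/(n·4²) ≤ 0.199, i.e. n ≥ 51/(0.199·4²) = 16.018.
The smallest integer n is 17.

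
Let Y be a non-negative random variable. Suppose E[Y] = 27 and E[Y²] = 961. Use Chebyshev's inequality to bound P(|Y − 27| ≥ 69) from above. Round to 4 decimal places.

0.0487

Var(Y) = E[Y²] − (E[Y])² = 961 − 729 = 232.
Chebyshev's inequality: P(|Y − μ| ≥ t) ≤ Var(Y)/t² = 232/4761 = 0.0487.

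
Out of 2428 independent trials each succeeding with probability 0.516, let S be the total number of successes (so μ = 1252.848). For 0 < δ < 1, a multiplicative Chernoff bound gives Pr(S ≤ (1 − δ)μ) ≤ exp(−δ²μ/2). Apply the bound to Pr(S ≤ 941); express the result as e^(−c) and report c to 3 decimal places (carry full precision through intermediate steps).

38.811

Write 941 = (1 − δ)μ, so δ = 1 − 941/1252.848 = 0.2489113…
Then the exponent is δ²μ/2 = (μ − 941)²/(2μ) = 38.811243.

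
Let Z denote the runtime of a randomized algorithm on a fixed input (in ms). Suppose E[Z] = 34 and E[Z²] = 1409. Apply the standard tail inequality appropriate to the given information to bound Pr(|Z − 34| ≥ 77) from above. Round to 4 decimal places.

0.0427

The first two moments determine the variance, so Chebyshev's inequality is the sharpest standard bound available.
Var(Z) = E[Z²] − (E[Z])² = 1409 − 1156 = 253.
Chebyshev's inequality: Pr(|Z − μ| ≥ t) ≤ Var(Z)/t² = 253/5929 = 0.0427.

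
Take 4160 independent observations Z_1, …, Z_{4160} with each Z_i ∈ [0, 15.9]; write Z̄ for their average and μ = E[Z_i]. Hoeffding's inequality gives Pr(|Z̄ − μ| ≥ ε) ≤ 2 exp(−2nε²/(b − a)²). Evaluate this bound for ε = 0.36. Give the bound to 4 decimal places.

Exponent: 2nε²/(b − a)² = 2·4160·0.36² / 15.9² = 4.26515.
Bound = 2·exp(−4.26515) = 0.02810.

0.0281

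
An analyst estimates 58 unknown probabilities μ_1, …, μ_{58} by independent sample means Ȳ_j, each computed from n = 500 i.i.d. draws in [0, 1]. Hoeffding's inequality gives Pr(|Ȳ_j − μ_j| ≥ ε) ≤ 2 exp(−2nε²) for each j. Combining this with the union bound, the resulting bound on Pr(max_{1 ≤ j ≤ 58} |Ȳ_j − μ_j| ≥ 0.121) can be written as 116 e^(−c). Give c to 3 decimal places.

14.641

Union bound over the 58 events: Pr(max_{1 ≤ j ≤ 58} |Ȳ_j − μ_j| ≥ 0.121) ≤ 58·2·exp(−2nε²) = 116 exp(−2·500·0.121²).
So c = 2·500·0.121² = 14.6410.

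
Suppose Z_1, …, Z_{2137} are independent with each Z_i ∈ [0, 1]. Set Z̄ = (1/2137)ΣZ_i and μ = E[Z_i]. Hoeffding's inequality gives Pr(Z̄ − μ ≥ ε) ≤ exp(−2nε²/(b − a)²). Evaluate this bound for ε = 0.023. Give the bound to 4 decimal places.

Exponent: 2nε²/(b − a)² = 2·2137·0.023² / 1² = 2.26095.
Bound = exp(−2.26095) = 0.10425.

0.1043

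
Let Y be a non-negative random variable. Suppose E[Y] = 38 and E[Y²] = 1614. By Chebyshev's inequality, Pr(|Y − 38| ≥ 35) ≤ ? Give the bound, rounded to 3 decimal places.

0.139

Var(Y) = E[Y²] − (E[Y])² = 1614 − 1444 = 170.
Chebyshev's inequality: Pr(|Y − μ| ≥ t) ≤ Var(Y)/t² = 170/1225 = 0.1388.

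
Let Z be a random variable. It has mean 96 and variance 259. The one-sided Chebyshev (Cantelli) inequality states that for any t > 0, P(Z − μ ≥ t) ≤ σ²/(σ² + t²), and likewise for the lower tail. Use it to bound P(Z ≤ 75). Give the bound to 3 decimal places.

0.370

Here σ² = 259 and t = 21, so σ² + t² = 700.
Cantelli's bound: 259/700 = 0.3700.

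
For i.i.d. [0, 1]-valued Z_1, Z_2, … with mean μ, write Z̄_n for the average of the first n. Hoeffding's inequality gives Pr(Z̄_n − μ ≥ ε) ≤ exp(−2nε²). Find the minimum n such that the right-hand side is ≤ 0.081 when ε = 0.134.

70

Require exp(−2nε²) ≤ 0.081, i.e. 2nε² ≥ ln(1/0.081) = 2.513306.
So n ≥ 2.513306 / (2·0.134²) = 69.985.
The smallest integer n is 70.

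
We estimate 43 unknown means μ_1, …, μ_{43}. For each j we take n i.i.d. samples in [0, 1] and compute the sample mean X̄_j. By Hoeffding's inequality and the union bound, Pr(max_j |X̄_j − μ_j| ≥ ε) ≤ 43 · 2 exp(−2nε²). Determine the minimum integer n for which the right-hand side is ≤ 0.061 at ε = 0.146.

Need 2·43·exp(−2nε²) ≤ 0.061, i.e. exp(−2nε²) ≤ 0.061/86.
So 2nε² ≥ ln(86/0.061) = 7.251229.
Hence n ≥ 7.251229/(2·0.146²) = 170.089.
The smallest integer n is 171.

171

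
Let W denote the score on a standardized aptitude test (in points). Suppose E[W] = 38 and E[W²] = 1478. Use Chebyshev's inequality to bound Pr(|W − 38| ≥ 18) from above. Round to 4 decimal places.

Var(W) = E[W²] − (E[W])² = 1478 − 1444 = 34.
Chebyshev's inequality: Pr(|W − μ| ≥ t) ≤ Var(W)/t² = 34/324 = 0.1049.

0.1049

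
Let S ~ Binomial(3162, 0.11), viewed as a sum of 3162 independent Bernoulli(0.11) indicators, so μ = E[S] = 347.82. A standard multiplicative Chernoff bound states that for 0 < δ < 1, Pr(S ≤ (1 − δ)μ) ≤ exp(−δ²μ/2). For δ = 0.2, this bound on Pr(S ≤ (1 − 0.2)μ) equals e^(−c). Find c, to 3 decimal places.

6.956

c = δ²μ/2 = 0.2²·347.82/2 = 6.9564.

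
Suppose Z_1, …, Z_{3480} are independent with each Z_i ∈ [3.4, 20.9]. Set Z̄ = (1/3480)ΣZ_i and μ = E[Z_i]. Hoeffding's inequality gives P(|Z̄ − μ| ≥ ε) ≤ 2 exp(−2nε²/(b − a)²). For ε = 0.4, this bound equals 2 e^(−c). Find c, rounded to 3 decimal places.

3.636

c = 2nε²/(b − a)² = 2·3480·0.4² / 17.5² = 3.6362.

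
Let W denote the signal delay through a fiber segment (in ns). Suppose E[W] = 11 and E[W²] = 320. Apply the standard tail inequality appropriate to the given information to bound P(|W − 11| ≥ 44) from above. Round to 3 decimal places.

The first two moments determine the variance, so Chebyshev's inequality is the sharpest standard bound available.
Var(W) = E[W²] − (E[W])² = 320 − 121 = 199.
Chebyshev's inequality: P(|W − μ| ≥ t) ≤ Var(W)/t² = 199/1936 = 0.1028.

0.103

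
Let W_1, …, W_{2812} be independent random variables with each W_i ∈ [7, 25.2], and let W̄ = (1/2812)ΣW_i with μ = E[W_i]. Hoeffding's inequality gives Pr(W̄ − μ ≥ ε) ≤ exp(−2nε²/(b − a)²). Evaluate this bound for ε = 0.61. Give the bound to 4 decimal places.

0.0018

Exponent: 2nε²/(b − a)² = 2·2812·0.61² / 18.2² = 6.31775.
Bound = exp(−6.31775) = 0.00180.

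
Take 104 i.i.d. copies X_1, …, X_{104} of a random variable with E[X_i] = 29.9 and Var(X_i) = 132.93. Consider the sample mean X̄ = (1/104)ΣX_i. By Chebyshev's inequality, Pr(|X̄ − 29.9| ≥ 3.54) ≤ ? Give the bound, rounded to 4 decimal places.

Var(X̄) = Var(X_i)/n = 132.93/104 = 1.2782.
Chebyshev: Pr(|X̄ − 29.9| ≥ 3.54) ≤ Var(X̄)/(3.54)² = 132.93/(104·3.54²) = 0.1020.

0.1020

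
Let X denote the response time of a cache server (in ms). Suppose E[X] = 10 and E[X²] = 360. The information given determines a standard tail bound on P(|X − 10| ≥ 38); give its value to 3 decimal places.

0.180

The first two moments determine the variance, so Chebyshev's inequality is the sharpest standard bound available.
Var(X) = E[X²] − (E[X])² = 360 − 100 = 260.
Chebyshev's inequality: P(|X − μ| ≥ t) ≤ Var(X)/t² = 260/1444 = 0.1801.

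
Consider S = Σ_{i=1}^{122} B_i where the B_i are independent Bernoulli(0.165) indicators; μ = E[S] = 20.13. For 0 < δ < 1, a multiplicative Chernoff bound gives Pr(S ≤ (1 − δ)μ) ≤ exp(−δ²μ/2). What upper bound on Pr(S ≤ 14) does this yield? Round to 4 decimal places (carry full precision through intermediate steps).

Write 14 = (1 − δ)μ, so δ = 1 − 14/20.13 = 0.3045206…
Then the exponent is δ²μ/2 = (μ − 14)²/(2μ) = 0.933356.
Bound = exp(−0.933356) = 0.39323.

0.3932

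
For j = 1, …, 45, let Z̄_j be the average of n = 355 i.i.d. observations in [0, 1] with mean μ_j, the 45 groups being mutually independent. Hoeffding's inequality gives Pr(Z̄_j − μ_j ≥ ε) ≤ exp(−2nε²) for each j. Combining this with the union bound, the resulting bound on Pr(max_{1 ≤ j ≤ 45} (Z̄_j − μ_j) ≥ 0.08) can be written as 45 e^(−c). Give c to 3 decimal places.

4.544

Union bound over the 45 events: Pr(max_{1 ≤ j ≤ 45} (Z̄_j − μ_j) ≥ 0.08) ≤ 45·exp(−2nε²) = 45 exp(−2·355·0.08²).
So c = 2·355·0.08² = 4.5440.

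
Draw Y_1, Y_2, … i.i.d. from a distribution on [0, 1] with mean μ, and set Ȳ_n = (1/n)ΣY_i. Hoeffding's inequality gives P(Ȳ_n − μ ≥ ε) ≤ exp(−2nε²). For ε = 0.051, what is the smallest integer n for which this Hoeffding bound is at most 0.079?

488

Require exp(−2nε²) ≤ 0.079, i.e. 2nε² ≥ ln(1/0.079) = 2.538307.
So n ≥ 2.538307 / (2·0.051²) = 487.948.
The smallest integer n is 488.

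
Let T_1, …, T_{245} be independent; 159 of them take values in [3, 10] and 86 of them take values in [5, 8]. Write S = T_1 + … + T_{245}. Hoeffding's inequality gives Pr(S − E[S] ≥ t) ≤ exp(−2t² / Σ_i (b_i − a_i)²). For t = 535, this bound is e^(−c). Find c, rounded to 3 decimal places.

Σ(b_i − a_i)² = 159·7² + 86·3² = 8565.
c = 2t² / 8565 = 2·535² / 8565 = 66.8360.

66.836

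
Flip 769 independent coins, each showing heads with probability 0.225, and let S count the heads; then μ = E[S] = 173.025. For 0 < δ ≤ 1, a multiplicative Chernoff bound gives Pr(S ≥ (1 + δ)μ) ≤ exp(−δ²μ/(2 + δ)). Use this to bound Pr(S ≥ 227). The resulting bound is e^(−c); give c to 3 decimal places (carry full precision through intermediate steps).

7.283

Write 227 = (1 + δ)μ, so δ = 227/173.025 − 1 = 0.3119491…
Then the exponent is δ²μ/(2 + δ) = (227 − μ)² / (μ·(2 + δ)) = 7.282796.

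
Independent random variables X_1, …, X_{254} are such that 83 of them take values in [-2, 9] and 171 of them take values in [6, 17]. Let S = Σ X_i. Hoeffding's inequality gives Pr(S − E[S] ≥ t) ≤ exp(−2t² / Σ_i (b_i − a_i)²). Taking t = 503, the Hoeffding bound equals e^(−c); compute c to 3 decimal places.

16.464

Σ(b_i − a_i)² = 83·11² + 171·11² = 30734.
c = 2t² / 30734 = 2·503² / 30734 = 16.4644.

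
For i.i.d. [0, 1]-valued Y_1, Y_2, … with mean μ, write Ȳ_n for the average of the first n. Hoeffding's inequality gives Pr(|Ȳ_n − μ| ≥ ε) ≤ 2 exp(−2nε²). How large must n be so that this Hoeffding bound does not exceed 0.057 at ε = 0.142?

89

Require 2·exp(−2nε²) ≤ 0.057, i.e. 2nε² ≥ ln(2/0.057) = 3.557851.
So n ≥ 3.557851 / (2·0.142²) = 88.223.
The smallest integer n is 89.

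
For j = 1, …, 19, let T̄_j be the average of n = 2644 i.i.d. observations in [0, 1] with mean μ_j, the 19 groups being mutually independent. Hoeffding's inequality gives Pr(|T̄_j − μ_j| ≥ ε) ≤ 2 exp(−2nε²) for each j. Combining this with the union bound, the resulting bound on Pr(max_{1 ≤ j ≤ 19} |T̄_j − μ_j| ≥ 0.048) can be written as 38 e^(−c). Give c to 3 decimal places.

12.184

Union bound over the 19 events: Pr(max_{1 ≤ j ≤ 19} |T̄_j − μ_j| ≥ 0.048) ≤ 19·2·exp(−2nε²) = 38 exp(−2·2644·0.048²).
So c = 2·2644·0.048² = 12.1836.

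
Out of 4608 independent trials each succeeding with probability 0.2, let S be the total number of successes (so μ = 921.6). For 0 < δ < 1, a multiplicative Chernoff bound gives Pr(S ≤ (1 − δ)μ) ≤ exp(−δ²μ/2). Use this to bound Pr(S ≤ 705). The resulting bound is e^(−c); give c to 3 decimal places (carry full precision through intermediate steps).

25.453

Write 705 = (1 − δ)μ, so δ = 1 − 705/921.6 = 0.235026…
Then the exponent is δ²μ/2 = (μ − 705)²/(2μ) = 25.453320.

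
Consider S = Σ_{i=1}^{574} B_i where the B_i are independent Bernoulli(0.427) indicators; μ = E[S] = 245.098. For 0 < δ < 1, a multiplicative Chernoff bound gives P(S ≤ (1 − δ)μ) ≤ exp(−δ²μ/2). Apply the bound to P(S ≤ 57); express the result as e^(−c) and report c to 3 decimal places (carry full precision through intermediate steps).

Write 57 = (1 − δ)μ, so δ = 1 − 57/245.098 = 0.76744…
Then the exponent is δ²μ/2 = (μ − 57)²/(2μ) = 72.176961.

72.177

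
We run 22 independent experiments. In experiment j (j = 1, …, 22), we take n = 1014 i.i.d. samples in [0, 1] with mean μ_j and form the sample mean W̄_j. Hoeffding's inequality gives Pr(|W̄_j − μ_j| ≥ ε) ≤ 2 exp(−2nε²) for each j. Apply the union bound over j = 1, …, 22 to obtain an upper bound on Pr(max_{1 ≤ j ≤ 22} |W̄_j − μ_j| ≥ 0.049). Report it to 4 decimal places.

0.3379

Per-experiment Hoeffding bound: 2·exp(−2·1014·0.049²) = 2·exp(−4.86923) = 0.015359.
Union bound over 22 events: 22·0.015359 = 0.33789.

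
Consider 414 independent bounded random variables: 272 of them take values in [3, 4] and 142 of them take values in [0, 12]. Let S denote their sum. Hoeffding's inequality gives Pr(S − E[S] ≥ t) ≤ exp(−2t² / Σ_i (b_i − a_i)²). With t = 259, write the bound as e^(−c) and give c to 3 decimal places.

Σ(b_i − a_i)² = 272·1² + 142·12² = 20720.
c = 2t² / 20720 = 2·259² / 20720 = 6.4750.

6.475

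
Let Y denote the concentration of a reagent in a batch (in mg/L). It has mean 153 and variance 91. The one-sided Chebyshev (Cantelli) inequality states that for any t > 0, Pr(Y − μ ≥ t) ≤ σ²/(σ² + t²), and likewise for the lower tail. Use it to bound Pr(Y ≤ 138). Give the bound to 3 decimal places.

0.288

Here σ² = 91 and t = 15, so σ² + t² = 316.
Cantelli's bound: 91/316 = 0.2880.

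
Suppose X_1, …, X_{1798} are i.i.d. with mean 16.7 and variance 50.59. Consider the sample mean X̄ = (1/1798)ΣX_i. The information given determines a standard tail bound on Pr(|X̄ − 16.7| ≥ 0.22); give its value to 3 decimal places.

0.581

With mean and variance of each term known, Chebyshev's inequality bounds the deviation of the sum (or sample mean).
Var(X̄) = Var(X_i)/n = 50.59/1798 = 0.028137.
Chebyshev: Pr(|X̄ − 16.7| ≥ 0.22) ≤ Var(X̄)/(0.22)² = 50.59/(1798·0.22²) = 0.5813.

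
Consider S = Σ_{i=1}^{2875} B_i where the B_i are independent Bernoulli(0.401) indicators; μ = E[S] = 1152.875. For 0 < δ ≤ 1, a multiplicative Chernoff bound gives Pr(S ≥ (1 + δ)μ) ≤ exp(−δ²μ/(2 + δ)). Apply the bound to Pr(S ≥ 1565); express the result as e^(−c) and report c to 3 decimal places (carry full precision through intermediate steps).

62.493

Write 1565 = (1 + δ)μ, so δ = 1565/1152.875 − 1 = 0.3574759…
Then the exponent is δ²μ/(2 + δ) = (1565 − μ)² / (μ·(2 + δ)) = 62.492578.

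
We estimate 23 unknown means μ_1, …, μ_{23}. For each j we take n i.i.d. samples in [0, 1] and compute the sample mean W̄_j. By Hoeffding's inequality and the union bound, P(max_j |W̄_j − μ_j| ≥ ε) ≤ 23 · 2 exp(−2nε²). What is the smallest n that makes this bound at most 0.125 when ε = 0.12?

Need 2·23·exp(−2nε²) ≤ 0.125, i.e. exp(−2nε²) ≤ 0.125/46.
So 2nε² ≥ ln(46/0.125) = 5.908083.
Hence n ≥ 5.908083/(2·0.12²) = 205.142.
The smallest integer n is 206.

206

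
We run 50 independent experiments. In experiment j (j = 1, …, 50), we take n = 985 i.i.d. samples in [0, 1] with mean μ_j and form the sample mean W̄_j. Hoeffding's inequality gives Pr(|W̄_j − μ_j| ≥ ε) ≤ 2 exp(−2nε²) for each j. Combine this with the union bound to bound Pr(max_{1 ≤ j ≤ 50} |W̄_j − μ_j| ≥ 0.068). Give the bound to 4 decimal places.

0.0111

Per-experiment Hoeffding bound: 2·exp(−2·985·0.068²) = 2·exp(−9.10928) = 0.00022127.
Union bound over 50 events: 50·0.00022127 = 0.01106.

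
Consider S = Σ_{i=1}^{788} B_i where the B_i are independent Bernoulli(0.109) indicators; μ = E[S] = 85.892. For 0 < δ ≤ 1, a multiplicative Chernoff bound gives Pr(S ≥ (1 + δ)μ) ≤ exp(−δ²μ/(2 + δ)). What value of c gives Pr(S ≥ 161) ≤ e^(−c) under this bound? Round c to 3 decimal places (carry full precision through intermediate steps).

Write 161 = (1 + δ)μ, so δ = 161/85.892 − 1 = 0.874447…
Then the exponent is δ²μ/(2 + δ) = (161 − μ)² / (μ·(2 + δ)) = 22.848904.

22.849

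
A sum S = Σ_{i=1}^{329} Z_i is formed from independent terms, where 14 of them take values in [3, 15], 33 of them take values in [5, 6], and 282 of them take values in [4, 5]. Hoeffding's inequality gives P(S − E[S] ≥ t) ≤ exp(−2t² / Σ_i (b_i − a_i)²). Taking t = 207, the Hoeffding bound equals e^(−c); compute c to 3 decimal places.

36.764

Σ(b_i − a_i)² = 14·12² + 33·1² + 282·1² = 2331.
c = 2t² / 2331 = 2·207² / 2331 = 36.7645.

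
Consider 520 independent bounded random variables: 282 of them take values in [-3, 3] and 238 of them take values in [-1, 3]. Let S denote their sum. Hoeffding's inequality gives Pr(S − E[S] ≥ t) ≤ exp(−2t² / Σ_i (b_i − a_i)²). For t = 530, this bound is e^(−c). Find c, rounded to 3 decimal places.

Σ(b_i − a_i)² = 282·6² + 238·4² = 13960.
c = 2t² / 13960 = 2·530² / 13960 = 40.2436.

40.244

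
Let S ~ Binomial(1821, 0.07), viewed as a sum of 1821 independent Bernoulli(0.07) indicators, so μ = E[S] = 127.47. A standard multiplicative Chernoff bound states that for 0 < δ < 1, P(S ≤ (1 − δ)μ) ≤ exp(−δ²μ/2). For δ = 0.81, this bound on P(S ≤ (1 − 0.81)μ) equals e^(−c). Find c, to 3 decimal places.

41.817

c = δ²μ/2 = 0.81²·127.47/2 = 41.8165.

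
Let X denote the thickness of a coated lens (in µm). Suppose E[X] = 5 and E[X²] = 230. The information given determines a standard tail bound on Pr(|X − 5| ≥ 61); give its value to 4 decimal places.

The first two moments determine the variance, so Chebyshev's inequality is the sharpest standard bound available.
Var(X) = E[X²] − (E[X])² = 230 − 25 = 205.
Chebyshev's inequality: Pr(|X − μ| ≥ t) ≤ Var(X)/t² = 205/3721 = 0.0551.

0.0551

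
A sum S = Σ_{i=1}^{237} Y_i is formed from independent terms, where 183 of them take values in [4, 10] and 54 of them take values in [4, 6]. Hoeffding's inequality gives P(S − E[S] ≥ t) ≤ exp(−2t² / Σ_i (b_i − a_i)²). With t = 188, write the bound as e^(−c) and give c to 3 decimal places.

Σ(b_i − a_i)² = 183·6² + 54·2² = 6804.
c = 2t² / 6804 = 2·188² / 6804 = 10.3892.

10.389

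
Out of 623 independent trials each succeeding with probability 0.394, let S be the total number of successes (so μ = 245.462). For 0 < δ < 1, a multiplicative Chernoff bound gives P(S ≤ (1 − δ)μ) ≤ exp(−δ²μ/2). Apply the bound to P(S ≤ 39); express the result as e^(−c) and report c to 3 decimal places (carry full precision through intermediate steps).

86.829

Write 39 = (1 − δ)μ, so δ = 1 − 39/245.462 = 0.8411159…
Then the exponent is δ²μ/2 = (μ − 39)²/(2μ) = 86.829239.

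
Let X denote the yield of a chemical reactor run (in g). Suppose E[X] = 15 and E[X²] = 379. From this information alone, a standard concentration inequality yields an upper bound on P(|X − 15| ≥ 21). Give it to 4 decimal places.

0.3492

The first two moments determine the variance, so Chebyshev's inequality is the sharpest standard bound available.
Var(X) = E[X²] − (E[X])² = 379 − 225 = 154.
Chebyshev's inequality: P(|X − μ| ≥ t) ≤ Var(X)/t² = 154/441 = 0.3492.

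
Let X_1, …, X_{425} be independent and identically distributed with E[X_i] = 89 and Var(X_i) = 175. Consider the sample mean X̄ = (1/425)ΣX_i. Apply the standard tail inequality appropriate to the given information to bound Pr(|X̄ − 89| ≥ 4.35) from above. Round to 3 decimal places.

With mean and variance of each term known, Chebyshev's inequality bounds the deviation of the sum (or sample mean).
Var(X̄) = Var(X_i)/n = 175/425 = 0.41176.
Chebyshev: Pr(|X̄ − 89| ≥ 4.35) ≤ Var(X̄)/(4.35)² = 175/(425·4.35²) = 0.0218.

0.022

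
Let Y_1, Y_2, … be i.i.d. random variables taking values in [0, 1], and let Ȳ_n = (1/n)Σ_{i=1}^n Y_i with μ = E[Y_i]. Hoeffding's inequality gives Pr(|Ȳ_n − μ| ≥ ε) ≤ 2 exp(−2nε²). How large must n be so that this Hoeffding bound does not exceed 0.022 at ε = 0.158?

Require 2·exp(−2nε²) ≤ 0.022, i.e. 2nε² ≥ ln(2/0.022) = 4.509860.
So n ≥ 4.509860 / (2·0.158²) = 90.327.
The smallest integer n is 91.

91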